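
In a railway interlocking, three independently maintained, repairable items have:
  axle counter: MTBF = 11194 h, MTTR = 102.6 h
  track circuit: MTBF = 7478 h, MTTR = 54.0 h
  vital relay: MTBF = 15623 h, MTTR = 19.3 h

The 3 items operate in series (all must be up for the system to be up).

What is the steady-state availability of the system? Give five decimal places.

0.98260

A(axle counter) = MTBF/(MTBF+MTTR) = 11194/(11194+102.6) = 0.990918
A(track circuit) = MTBF/(MTBF+MTTR) = 7478/(7478+54.0) = 0.992831
A(vital relay) = MTBF/(MTBF+MTTR) = 15623/(15623+19.3) = 0.998766
Series availability: 0.990918 × 0.992831 × 0.998766 = 0.98260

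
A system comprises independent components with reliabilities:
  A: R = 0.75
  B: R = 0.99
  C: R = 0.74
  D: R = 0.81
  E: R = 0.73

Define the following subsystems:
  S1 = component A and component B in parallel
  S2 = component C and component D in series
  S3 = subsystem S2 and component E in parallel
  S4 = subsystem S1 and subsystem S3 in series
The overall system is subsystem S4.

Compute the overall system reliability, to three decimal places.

Parallel (A and B): 1 − (1 − 0.75000)(1 − 0.99000) = 0.99750
Series (C and D): 0.74000 × 0.81000 = 0.59940
Parallel ([0.59940] and E): 1 − (1 − 0.59940)(1 − 0.73000) = 0.89184
Series ([0.99750] and [0.89184]): 0.99750 × 0.89184 = 0.890

0.890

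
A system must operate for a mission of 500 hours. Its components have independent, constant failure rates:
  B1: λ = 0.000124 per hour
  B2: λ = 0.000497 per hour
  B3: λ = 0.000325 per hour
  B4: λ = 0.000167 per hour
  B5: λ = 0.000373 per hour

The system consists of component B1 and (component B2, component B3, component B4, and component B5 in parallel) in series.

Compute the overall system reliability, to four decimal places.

0.9395

R(B1) = exp(−0.000124 × 500) = 0.939883
R(B2) = exp(−0.000497 × 500) = 0.779970
R(B3) = exp(−0.000325 × 500) = 0.850016
R(B4) = exp(−0.000167 × 500) = 0.919891
R(B5) = exp(−0.000373 × 500) = 0.829859
Parallel (B2, B3, B4, and B5): 1 − (1 − 0.779970)(1 − 0.850016)(1 − 0.919891)(1 − 0.829859) = 0.999550
Series (B1 and [0.999550]): 0.939883 × 0.999550 = 0.9395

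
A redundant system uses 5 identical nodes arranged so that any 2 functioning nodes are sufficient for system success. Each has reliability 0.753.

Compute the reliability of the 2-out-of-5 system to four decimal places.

0.9851

R = Σ_{i=2}^{5} C(5,i) p^i (1−p)^{5−i} with p = 0.753
C(5,2)·0.753^2·0.247^3 = 0.085444
C(5,3)·0.753^3·0.247^2 = 0.260483
C(5,4)·0.753^4·0.247^1 = 0.397052
C(5,5)·0.753^5·0.247^0 = 0.242089
Sum = 0.9851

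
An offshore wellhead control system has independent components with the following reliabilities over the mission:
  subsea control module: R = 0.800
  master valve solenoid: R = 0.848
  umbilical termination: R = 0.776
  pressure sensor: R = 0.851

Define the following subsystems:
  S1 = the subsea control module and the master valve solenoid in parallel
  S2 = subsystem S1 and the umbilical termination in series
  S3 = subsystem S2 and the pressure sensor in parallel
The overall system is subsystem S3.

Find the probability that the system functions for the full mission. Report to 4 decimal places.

Parallel (subsea control module and master valve solenoid): 1 − (1 − 0.800000)(1 − 0.848000) = 0.969600
Series ([0.969600] and umbilical termination): 0.969600 × 0.776000 = 0.752410
Parallel ([0.752410] and pressure sensor): 1 − (1 − 0.752410)(1 − 0.851000) = 0.9631

0.9631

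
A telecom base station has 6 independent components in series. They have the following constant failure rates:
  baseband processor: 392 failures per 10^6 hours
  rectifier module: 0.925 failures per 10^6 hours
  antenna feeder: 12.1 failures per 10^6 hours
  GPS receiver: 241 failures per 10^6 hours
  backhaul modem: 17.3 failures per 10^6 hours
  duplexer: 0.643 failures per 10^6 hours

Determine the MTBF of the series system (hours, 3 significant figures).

1510

Series of exponential components: λ_sys = Σ λ_i
λ_sys = 0.000392 + 0.000000925 + 0.0000121 + 0.000241 + 0.0000173 + 0.000000643 = 6.6397e-04 /h
MTBF = 1 / λ_sys = 1510 h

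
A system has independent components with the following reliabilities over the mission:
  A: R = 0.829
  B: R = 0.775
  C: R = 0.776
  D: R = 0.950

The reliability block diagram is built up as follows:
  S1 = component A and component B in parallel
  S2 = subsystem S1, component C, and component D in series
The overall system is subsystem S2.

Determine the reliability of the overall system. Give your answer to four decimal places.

Parallel (A and B): 1 − (1 − 0.829000)(1 − 0.775000) = 0.961525
Series ([0.961525], C, and D): 0.961525 × 0.776000 × 0.950000 = 0.7088

0.7088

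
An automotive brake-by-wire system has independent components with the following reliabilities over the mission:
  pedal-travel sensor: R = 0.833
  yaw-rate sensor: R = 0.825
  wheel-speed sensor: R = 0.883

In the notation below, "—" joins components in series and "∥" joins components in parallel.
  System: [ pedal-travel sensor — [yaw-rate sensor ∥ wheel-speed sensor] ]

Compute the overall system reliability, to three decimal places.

Parallel (yaw-rate sensor and wheel-speed sensor): 1 − (1 − 0.82500)(1 − 0.88300) = 0.97953
Series (pedal-travel sensor and [0.97953]): 0.83300 × 0.97953 = 0.816

0.816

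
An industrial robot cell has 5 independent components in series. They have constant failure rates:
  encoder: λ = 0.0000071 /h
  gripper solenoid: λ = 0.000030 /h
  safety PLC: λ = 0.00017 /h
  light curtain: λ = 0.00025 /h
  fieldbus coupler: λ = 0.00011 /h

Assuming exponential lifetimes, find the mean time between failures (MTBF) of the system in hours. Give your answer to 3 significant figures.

1760

Series of exponential components: λ_sys = Σ λ_i
λ_sys = 0.0000071 + 0.000030 + 0.00017 + 0.00025 + 0.00011 = 5.6710e-04 /h
MTBF = 1 / λ_sys = 1760 h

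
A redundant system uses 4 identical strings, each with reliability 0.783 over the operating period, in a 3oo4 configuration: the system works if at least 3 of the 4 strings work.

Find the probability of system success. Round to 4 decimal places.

R = Σ_{i=3}^{4} C(4,i) p^i (1−p)^{4−i} with p = 0.783
C(4,3)·0.783^3·0.217^1 = 0.416682
C(4,4)·0.783^4·0.217^0 = 0.375878
Sum = 0.7926

0.7926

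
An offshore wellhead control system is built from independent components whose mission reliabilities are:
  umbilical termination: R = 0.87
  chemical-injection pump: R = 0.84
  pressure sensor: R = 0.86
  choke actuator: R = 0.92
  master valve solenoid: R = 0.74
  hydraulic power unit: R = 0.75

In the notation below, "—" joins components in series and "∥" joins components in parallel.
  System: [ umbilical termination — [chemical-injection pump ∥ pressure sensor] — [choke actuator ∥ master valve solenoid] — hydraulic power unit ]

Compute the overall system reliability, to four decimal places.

0.6246

Parallel (chemical-injection pump and pressure sensor): 1 − (1 − 0.840000)(1 − 0.860000) = 0.977600
Parallel (choke actuator and master valve solenoid): 1 − (1 − 0.920000)(1 − 0.740000) = 0.979200
Series (umbilical termination, [0.977600], [0.979200], and hydraulic power unit): 0.870000 × 0.977600 × 0.979200 × 0.750000 = 0.6246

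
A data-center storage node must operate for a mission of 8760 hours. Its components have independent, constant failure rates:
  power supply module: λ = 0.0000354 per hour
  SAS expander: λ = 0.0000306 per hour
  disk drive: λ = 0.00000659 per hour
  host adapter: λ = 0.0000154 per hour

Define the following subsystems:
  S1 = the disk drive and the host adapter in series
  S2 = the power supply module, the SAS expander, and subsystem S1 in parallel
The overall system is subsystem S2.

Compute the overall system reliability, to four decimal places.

0.9890

R(power supply module) = exp(−0.0000354 × 8760) = 0.733371
R(SAS expander) = exp(−0.0000306 × 8760) = 0.764865
R(disk drive) = exp(−0.00000659 × 8760) = 0.943906
R(host adapter) = exp(−0.0000154 × 8760) = 0.873800
Series (disk drive and host adapter): 0.943906 × 0.873800 = 0.824785
Parallel (power supply module, SAS expander, and [0.824785]): 1 − (1 − 0.733371)(1 − 0.764865)(1 − 0.824785) = 0.9890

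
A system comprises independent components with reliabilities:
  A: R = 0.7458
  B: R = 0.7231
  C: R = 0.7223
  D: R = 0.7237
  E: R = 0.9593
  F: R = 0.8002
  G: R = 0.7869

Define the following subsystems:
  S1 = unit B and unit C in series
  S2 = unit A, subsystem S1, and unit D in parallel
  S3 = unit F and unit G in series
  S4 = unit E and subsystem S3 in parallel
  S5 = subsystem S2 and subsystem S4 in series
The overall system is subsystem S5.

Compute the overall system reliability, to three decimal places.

Series (B and C): 0.72310 × 0.72230 = 0.52230
Parallel (A, [0.52230], and D): 1 − (1 − 0.74580)(1 − 0.52230)(1 − 0.72370) = 0.96645
Series (F and G): 0.80020 × 0.78690 = 0.62968
Parallel (E and [0.62968]): 1 − (1 − 0.95930)(1 − 0.62968) = 0.98493
Series ([0.96645] and [0.98493]): 0.96645 × 0.98493 = 0.952

0.952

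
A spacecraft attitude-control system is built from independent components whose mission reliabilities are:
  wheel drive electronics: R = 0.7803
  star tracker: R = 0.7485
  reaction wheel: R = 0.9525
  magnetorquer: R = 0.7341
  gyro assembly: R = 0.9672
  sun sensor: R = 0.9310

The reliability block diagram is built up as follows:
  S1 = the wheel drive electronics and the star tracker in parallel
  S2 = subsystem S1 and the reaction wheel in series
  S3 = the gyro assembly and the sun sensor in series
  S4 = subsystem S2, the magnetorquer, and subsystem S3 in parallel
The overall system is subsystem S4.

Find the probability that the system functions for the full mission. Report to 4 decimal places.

0.9973

Parallel (wheel drive electronics and star tracker): 1 − (1 − 0.780300)(1 − 0.748500) = 0.944745
Series ([0.944745] and reaction wheel): 0.944745 × 0.952500 = 0.899870
Series (gyro assembly and sun sensor): 0.967200 × 0.931000 = 0.900463
Parallel ([0.899870], magnetorquer, and [0.900463]): 1 − (1 − 0.899870)(1 − 0.734100)(1 − 0.900463) = 0.9973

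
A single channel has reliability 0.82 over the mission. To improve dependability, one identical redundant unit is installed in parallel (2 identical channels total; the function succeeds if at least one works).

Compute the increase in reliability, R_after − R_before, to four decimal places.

0.1476

R_before = 0.82
R_after = 1 − (1 − 0.82)^2 = 0.9676
ΔR = 0.9676 − 0.82 = 0.1476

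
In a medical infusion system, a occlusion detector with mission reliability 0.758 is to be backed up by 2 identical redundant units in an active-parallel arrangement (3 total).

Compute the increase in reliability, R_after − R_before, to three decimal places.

0.228

R_before = 0.758
R_after = 1 − (1 − 0.758)^3 = 0.986
ΔR = 0.986 − 0.758 = 0.228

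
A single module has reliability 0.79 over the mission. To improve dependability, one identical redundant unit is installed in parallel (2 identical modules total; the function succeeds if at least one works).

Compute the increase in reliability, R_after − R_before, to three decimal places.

R_before = 0.79
R_after = 1 − (1 − 0.79)^2 = 0.956
ΔR = 0.956 − 0.79 = 0.166

0.166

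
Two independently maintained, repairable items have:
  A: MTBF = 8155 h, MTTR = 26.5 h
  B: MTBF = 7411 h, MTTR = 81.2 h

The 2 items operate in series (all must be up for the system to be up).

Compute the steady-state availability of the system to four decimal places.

A(A) = MTBF/(MTBF+MTTR) = 8155/(8155+26.5) = 0.996761
A(B) = MTBF/(MTBF+MTTR) = 7411/(7411+81.2) = 0.989162
Series availability: 0.996761 × 0.989162 = 0.9860

0.9860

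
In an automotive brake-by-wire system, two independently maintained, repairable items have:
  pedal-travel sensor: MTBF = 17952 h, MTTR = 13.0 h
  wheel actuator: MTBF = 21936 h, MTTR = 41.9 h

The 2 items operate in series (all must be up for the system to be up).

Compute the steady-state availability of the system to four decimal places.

0.9974

A(pedal-travel sensor) = MTBF/(MTBF+MTTR) = 17952/(17952+13.0) = 0.999276
A(wheel actuator) = MTBF/(MTBF+MTTR) = 21936/(21936+41.9) = 0.998094
Series availability: 0.999276 × 0.998094 = 0.9974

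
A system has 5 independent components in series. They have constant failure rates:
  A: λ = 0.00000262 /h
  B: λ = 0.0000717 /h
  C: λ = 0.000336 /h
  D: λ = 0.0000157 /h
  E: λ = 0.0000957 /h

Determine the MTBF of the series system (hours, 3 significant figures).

1920

Series of exponential components: λ_sys = Σ λ_i
λ_sys = 0.00000262 + 0.0000717 + 0.000336 + 0.0000157 + 0.0000957 = 5.2172e-04 /h
MTBF = 1 / λ_sys = 1920 h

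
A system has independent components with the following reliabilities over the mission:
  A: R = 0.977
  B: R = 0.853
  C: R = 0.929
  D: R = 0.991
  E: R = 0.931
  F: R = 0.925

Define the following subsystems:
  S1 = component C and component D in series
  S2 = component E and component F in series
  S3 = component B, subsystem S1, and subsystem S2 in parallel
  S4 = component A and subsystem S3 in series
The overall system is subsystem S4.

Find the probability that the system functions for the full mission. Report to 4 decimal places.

Series (C and D): 0.929000 × 0.991000 = 0.920639
Series (E and F): 0.931000 × 0.925000 = 0.861175
Parallel (B, [0.920639], and [0.861175]): 1 − (1 − 0.853000)(1 − 0.920639)(1 − 0.861175) = 0.998380
Series (A and [0.998380]): 0.977000 × 0.998380 = 0.9754

0.9754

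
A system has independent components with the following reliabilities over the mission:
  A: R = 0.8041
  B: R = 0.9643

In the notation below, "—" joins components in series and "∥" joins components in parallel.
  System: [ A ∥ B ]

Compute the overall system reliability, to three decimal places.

Parallel (A and B): 1 − (1 − 0.80410)(1 − 0.96430) = 0.993

0.993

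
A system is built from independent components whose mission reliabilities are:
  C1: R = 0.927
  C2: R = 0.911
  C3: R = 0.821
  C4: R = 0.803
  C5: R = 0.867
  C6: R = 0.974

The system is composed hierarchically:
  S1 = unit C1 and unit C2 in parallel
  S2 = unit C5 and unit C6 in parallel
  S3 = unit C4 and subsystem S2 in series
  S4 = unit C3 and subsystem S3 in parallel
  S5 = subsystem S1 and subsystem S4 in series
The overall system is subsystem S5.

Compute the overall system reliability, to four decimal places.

Parallel (C1 and C2): 1 − (1 − 0.927000)(1 − 0.911000) = 0.993503
Parallel (C5 and C6): 1 − (1 − 0.867000)(1 − 0.974000) = 0.996542
Series (C4 and [0.996542]): 0.803000 × 0.996542 = 0.800223
Parallel (C3 and [0.800223]): 1 − (1 − 0.821000)(1 − 0.800223) = 0.964240
Series ([0.993503] and [0.964240]): 0.993503 × 0.964240 = 0.9580

0.9580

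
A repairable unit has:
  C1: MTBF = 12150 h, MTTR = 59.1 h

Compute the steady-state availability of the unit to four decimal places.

A(C1) = MTBF/(MTBF+MTTR) = 12150/(12150+59.1) = 0.9952

0.9952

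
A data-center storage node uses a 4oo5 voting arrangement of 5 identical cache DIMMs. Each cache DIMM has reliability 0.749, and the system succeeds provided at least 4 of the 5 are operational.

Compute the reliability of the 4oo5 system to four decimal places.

0.6307

R = Σ_{i=4}^{5} C(5,i) p^i (1−p)^{5−i} with p = 0.749
C(5,4)·0.749^4·0.251^1 = 0.394976
C(5,5)·0.749^5·0.251^0 = 0.235727
Sum = 0.6307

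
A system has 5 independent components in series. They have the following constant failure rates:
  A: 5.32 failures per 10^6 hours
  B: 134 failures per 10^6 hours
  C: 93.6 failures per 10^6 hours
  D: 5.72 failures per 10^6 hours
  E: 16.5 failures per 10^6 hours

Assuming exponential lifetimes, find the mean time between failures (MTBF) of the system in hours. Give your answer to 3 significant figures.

3920

Series of exponential components: λ_sys = Σ λ_i
λ_sys = 0.00000532 + 0.000134 + 0.0000936 + 0.00000572 + 0.0000165 = 2.5514e-04 /h
MTBF = 1 / λ_sys = 3920 h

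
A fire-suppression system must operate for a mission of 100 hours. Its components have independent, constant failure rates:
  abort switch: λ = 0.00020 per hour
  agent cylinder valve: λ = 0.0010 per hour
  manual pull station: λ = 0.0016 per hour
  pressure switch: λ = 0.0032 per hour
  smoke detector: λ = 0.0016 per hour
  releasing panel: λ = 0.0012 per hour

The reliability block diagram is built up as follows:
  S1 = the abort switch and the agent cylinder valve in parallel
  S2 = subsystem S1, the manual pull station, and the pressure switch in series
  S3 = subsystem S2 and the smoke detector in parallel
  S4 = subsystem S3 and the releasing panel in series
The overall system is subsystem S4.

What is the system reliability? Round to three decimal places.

R(abort switch) = exp(−0.00020 × 100) = 0.98020
R(agent cylinder valve) = exp(−0.0010 × 100) = 0.90484
R(manual pull station) = exp(−0.0016 × 100) = 0.85214
R(pressure switch) = exp(−0.0032 × 100) = 0.72615
R(smoke detector) = exp(−0.0016 × 100) = 0.85214
R(releasing panel) = exp(−0.0012 × 100) = 0.88692
Parallel (abort switch and agent cylinder valve): 1 − (1 − 0.98020)(1 − 0.90484) = 0.99812
Series ([0.99812], manual pull station, and pressure switch): 0.99812 × 0.85214 × 0.72615 = 0.61762
Parallel ([0.61762] and smoke detector): 1 − (1 − 0.61762)(1 − 0.85214) = 0.94346
Series ([0.94346] and releasing panel): 0.94346 × 0.88692 = 0.837

0.837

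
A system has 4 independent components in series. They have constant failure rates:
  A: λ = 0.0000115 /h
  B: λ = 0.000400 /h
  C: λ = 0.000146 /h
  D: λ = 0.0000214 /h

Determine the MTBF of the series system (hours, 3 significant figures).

Series of exponential components: λ_sys = Σ λ_i
λ_sys = 0.0000115 + 0.000400 + 0.000146 + 0.0000214 = 5.7890e-04 /h
MTBF = 1 / λ_sys = 1730 h

1730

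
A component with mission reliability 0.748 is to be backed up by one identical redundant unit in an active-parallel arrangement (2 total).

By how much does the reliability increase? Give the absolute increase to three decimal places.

0.188

R_before = 0.748
R_after = 1 − (1 − 0.748)^2 = 0.936
ΔR = 0.936 − 0.748 = 0.188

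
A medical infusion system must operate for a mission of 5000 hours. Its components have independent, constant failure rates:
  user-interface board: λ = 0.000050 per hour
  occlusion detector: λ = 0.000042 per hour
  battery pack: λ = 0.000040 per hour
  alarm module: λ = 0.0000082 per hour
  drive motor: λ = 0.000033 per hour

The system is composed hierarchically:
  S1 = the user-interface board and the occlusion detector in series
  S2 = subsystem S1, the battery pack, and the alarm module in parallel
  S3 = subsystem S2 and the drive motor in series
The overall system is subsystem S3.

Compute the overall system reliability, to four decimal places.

0.8456

R(user-interface board) = exp(−0.000050 × 5000) = 0.778801
R(occlusion detector) = exp(−0.000042 × 5000) = 0.810584
R(battery pack) = exp(−0.000040 × 5000) = 0.818731
R(alarm module) = exp(−0.0000082 × 5000) = 0.959829
R(drive motor) = exp(−0.000033 × 5000) = 0.847894
Series (user-interface board and occlusion detector): 0.778801 × 0.810584 = 0.631284
Parallel ([0.631284], battery pack, and alarm module): 1 − (1 − 0.631284)(1 − 0.818731)(1 − 0.959829) = 0.997315
Series ([0.997315] and drive motor): 0.997315 × 0.847894 = 0.8456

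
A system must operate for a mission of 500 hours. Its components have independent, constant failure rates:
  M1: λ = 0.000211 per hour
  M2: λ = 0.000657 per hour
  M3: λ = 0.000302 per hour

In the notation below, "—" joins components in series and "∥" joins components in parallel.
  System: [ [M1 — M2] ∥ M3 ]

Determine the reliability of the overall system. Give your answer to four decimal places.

R(M1) = exp(−0.000211 × 500) = 0.899874
R(M2) = exp(−0.000657 × 500) = 0.720003
R(M3) = exp(−0.000302 × 500) = 0.859848
Series (M1 and M2): 0.899874 × 0.720003 = 0.647912
Parallel ([0.647912] and M3): 1 − (1 − 0.647912)(1 − 0.859848) = 0.9507

0.9507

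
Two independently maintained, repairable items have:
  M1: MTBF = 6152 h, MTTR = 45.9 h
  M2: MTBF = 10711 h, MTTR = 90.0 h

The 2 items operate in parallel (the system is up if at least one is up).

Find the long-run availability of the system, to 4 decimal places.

0.9999

A(M1) = MTBF/(MTBF+MTTR) = 6152/(6152+45.9) = 0.992594
A(M2) = MTBF/(MTBF+MTTR) = 10711/(10711+90.0) = 0.991667
Parallel availability: 1 − (1 − 0.992594)(1 − 0.991667) = 0.9999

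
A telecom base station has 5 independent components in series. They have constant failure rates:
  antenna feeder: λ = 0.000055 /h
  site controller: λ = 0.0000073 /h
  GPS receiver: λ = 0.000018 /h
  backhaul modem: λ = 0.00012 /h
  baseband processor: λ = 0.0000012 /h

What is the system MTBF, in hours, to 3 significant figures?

4960

Series of exponential components: λ_sys = Σ λ_i
λ_sys = 0.000055 + 0.0000073 + 0.000018 + 0.00012 + 0.0000012 = 2.0150e-04 /h
MTBF = 1 / λ_sys = 4960 h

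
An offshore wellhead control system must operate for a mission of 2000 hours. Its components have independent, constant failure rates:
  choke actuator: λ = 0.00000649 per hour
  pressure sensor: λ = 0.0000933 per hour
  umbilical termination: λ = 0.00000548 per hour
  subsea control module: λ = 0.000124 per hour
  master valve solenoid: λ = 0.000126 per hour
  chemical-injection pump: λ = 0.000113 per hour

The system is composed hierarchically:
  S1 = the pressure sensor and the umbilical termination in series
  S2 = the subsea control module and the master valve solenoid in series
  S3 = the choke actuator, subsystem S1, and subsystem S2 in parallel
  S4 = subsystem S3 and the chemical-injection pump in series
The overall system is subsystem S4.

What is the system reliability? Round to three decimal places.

0.797

R(choke actuator) = exp(−0.00000649 × 2000) = 0.98710
R(pressure sensor) = exp(−0.0000933 × 2000) = 0.82978
R(umbilical termination) = exp(−0.00000548 × 2000) = 0.98910
R(subsea control module) = exp(−0.000124 × 2000) = 0.78036
R(master valve solenoid) = exp(−0.000126 × 2000) = 0.77724
R(chemical-injection pump) = exp(−0.000113 × 2000) = 0.79772
Series (pressure sensor and umbilical termination): 0.82978 × 0.98910 = 0.82074
Series (subsea control module and master valve solenoid): 0.78036 × 0.77724 = 0.60653
Parallel (choke actuator, [0.82074], and [0.60653]): 1 − (1 − 0.98710)(1 − 0.82074)(1 − 0.60653) = 0.99909
Series ([0.99909] and chemical-injection pump): 0.99909 × 0.79772 = 0.797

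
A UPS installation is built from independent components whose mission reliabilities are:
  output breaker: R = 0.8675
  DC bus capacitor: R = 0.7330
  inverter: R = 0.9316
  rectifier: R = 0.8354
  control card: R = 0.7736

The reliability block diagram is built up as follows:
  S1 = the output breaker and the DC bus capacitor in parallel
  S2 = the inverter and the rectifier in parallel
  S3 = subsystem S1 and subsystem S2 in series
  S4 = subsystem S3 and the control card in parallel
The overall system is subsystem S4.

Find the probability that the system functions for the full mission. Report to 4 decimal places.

Parallel (output breaker and DC bus capacitor): 1 − (1 − 0.867500)(1 − 0.733000) = 0.964623
Parallel (inverter and rectifier): 1 − (1 − 0.931600)(1 − 0.835400) = 0.988741
Series ([0.964623] and [0.988741]): 0.964623 × 0.988741 = 0.953762
Parallel ([0.953762] and control card): 1 − (1 − 0.953762)(1 − 0.773600) = 0.9895

0.9895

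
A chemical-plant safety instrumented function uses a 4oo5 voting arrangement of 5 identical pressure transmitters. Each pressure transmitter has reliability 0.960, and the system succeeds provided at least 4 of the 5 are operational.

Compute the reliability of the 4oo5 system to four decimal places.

R = Σ_{i=4}^{5} C(5,i) p^i (1−p)^{5−i} with p = 0.960
C(5,4)·0.960^4·0.040^1 = 0.169869
C(5,5)·0.960^5·0.040^0 = 0.815373
Sum = 0.9852

0.9852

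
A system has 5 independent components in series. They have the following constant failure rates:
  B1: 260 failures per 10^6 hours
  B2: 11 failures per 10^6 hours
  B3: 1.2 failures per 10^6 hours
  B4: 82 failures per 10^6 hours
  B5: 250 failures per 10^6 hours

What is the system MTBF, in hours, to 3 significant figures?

1660

Series of exponential components: λ_sys = Σ λ_i
λ_sys = 0.00026 + 0.000011 + 0.0000012 + 0.000082 + 0.00025 = 6.0420e-04 /h
MTBF = 1 / λ_sys = 1660 h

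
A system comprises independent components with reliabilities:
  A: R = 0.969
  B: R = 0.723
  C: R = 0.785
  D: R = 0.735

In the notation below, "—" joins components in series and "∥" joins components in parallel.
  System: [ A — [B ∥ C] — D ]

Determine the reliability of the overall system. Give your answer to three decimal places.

0.670

Parallel (B and C): 1 − (1 − 0.72300)(1 − 0.78500) = 0.94045
Series (A, [0.94045], and D): 0.96900 × 0.94045 × 0.73500 = 0.670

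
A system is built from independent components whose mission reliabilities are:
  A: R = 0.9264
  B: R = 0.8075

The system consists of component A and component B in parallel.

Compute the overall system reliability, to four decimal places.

Parallel (A and B): 1 − (1 − 0.926400)(1 − 0.807500) = 0.9858

0.9858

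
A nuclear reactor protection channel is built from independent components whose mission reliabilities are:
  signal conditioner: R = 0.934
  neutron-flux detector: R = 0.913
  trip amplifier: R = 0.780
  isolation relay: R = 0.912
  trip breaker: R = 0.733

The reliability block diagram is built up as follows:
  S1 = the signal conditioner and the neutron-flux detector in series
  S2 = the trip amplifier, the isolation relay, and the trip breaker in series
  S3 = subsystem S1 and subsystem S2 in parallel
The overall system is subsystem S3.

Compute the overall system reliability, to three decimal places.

0.930

Series (signal conditioner and neutron-flux detector): 0.93400 × 0.91300 = 0.85274
Series (trip amplifier, isolation relay, and trip breaker): 0.78000 × 0.91200 × 0.73300 = 0.52143
Parallel ([0.85274] and [0.52143]): 1 − (1 − 0.85274)(1 − 0.52143) = 0.930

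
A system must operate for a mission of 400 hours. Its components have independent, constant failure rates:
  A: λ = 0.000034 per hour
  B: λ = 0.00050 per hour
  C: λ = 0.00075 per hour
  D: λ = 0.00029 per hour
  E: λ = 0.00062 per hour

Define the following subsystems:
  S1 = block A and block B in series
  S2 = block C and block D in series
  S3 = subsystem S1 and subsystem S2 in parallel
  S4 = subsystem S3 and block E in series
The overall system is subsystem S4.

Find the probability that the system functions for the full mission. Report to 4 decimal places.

R(A) = exp(−0.000034 × 400) = 0.986492
R(B) = exp(−0.00050 × 400) = 0.818731
R(C) = exp(−0.00075 × 400) = 0.740818
R(D) = exp(−0.00029 × 400) = 0.890475
R(E) = exp(−0.00062 × 400) = 0.780360
Series (A and B): 0.986492 × 0.818731 = 0.807672
Series (C and D): 0.740818 × 0.890475 = 0.659680
Parallel ([0.807672] and [0.659680]): 1 − (1 − 0.807672)(1 − 0.659680) = 0.934547
Series ([0.934547] and E): 0.934547 × 0.780360 = 0.7293

0.7293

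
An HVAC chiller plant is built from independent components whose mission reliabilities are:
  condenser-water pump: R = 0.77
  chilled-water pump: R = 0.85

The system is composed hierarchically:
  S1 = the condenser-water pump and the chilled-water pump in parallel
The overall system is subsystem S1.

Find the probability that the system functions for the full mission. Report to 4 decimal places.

0.9655

Parallel (condenser-water pump and chilled-water pump): 1 − (1 − 0.770000)(1 − 0.850000) = 0.9655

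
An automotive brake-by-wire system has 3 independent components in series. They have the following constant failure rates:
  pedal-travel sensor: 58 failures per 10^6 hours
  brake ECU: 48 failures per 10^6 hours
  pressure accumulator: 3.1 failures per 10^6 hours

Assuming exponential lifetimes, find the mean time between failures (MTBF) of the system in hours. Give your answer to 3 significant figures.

Series of exponential components: λ_sys = Σ λ_i
λ_sys = 0.000058 + 0.000048 + 0.0000031 = 1.0910e-04 /h
MTBF = 1 / λ_sys = 9170 h

9170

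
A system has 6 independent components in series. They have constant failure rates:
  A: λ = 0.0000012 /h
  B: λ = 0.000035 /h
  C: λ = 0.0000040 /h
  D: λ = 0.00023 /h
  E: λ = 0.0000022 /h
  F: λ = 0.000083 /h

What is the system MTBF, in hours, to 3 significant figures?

2810

Series of exponential components: λ_sys = Σ λ_i
λ_sys = 0.0000012 + 0.000035 + 0.0000040 + 0.00023 + 0.0000022 + 0.000083 = 3.5540e-04 /h
MTBF = 1 / λ_sys = 2810 h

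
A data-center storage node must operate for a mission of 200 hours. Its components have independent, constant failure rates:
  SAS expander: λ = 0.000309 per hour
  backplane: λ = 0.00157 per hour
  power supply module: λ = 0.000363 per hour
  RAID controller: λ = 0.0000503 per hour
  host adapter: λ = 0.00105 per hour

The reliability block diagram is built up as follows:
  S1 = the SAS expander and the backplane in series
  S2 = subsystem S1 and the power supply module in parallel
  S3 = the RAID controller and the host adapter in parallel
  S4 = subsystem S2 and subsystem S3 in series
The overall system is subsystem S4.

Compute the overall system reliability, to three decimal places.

0.976

R(SAS expander) = exp(−0.000309 × 200) = 0.94007
R(backplane) = exp(−0.00157 × 200) = 0.73052
R(power supply module) = exp(−0.000363 × 200) = 0.92997
R(RAID controller) = exp(−0.0000503 × 200) = 0.98999
R(host adapter) = exp(−0.00105 × 200) = 0.81058
Series (SAS expander and backplane): 0.94007 × 0.73052 = 0.68674
Parallel ([0.68674] and power supply module): 1 − (1 − 0.68674)(1 − 0.92997) = 0.97806
Parallel (RAID controller and host adapter): 1 − (1 − 0.98999)(1 − 0.81058) = 0.99810
Series ([0.97806] and [0.99810]): 0.97806 × 0.99810 = 0.976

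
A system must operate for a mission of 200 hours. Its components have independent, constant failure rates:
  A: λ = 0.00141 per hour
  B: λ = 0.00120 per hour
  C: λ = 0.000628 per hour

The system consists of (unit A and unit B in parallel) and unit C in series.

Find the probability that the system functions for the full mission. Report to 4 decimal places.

0.8357

R(A) = exp(−0.00141 × 200) = 0.754274
R(B) = exp(−0.00120 × 200) = 0.786628
R(C) = exp(−0.000628 × 200) = 0.881968
Parallel (A and B): 1 − (1 − 0.754274)(1 − 0.786628) = 0.947569
Series ([0.947569] and C): 0.947569 × 0.881968 = 0.8357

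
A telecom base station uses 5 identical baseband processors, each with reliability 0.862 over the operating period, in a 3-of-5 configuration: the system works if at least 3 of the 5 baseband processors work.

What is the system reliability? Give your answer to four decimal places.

0.9789

R = Σ_{i=3}^{5} C(5,i) p^i (1−p)^{5−i} with p = 0.862
C(5,3)·0.862^3·0.138^2 = 0.121978
C(5,4)·0.862^4·0.138^1 = 0.380959
C(5,5)·0.862^5·0.138^0 = 0.475923
Sum = 0.9789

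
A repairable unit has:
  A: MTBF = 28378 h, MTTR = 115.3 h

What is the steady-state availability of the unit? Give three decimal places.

A(A) = MTBF/(MTBF+MTTR) = 28378/(28378+115.3) = 0.996

0.996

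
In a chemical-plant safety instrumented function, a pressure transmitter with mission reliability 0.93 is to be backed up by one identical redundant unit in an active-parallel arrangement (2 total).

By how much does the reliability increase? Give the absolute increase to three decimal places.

0.065

R_before = 0.93
R_after = 1 − (1 − 0.93)^2 = 0.995
ΔR = 0.995 − 0.93 = 0.065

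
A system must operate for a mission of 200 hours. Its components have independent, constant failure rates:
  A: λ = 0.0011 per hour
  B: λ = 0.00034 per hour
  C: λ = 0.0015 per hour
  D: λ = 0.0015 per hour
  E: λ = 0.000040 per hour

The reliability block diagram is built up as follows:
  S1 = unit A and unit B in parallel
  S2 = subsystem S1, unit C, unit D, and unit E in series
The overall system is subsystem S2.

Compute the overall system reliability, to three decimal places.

R(A) = exp(−0.0011 × 200) = 0.80252
R(B) = exp(−0.00034 × 200) = 0.93426
R(C) = exp(−0.0015 × 200) = 0.74082
R(D) = exp(−0.0015 × 200) = 0.74082
R(E) = exp(−0.000040 × 200) = 0.99203
Parallel (A and B): 1 − (1 − 0.80252)(1 − 0.93426) = 0.98702
Series ([0.98702], C, D, and E): 0.98702 × 0.74082 × 0.74082 × 0.99203 = 0.537

0.537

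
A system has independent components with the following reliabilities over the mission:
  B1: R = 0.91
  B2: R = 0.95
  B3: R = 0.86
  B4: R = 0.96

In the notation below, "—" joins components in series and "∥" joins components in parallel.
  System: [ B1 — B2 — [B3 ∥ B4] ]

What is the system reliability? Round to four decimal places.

Parallel (B3 and B4): 1 − (1 − 0.860000)(1 − 0.960000) = 0.994400
Series (B1, B2, and [0.994400]): 0.910000 × 0.950000 × 0.994400 = 0.8597

0.8597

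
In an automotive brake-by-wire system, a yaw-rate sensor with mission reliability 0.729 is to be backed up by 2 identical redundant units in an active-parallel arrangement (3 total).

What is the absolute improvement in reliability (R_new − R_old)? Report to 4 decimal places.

R_before = 0.729
R_after = 1 − (1 − 0.729)^3 = 0.9801
ΔR = 0.9801 − 0.729 = 0.2511

0.2511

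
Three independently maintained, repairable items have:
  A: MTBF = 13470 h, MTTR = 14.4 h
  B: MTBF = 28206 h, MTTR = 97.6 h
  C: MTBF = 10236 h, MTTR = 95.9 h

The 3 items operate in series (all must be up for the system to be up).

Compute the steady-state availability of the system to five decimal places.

0.98625

A(A) = MTBF/(MTBF+MTTR) = 13470/(13470+14.4) = 0.998932
A(B) = MTBF/(MTBF+MTTR) = 28206/(28206+97.6) = 0.996552
A(C) = MTBF/(MTBF+MTTR) = 10236/(10236+95.9) = 0.990718
Series availability: 0.998932 × 0.996552 × 0.990718 = 0.98625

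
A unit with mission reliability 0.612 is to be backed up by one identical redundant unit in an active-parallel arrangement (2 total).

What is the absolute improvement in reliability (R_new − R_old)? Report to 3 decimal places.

0.237

R_before = 0.612
R_after = 1 − (1 − 0.612)^2 = 0.849
ΔR = 0.849 − 0.612 = 0.237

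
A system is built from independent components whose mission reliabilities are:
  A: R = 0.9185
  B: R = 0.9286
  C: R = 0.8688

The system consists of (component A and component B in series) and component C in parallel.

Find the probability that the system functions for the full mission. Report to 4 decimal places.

Series (A and B): 0.918500 × 0.928600 = 0.852919
Parallel ([0.852919] and C): 1 − (1 − 0.852919)(1 − 0.868800) = 0.9807

0.9807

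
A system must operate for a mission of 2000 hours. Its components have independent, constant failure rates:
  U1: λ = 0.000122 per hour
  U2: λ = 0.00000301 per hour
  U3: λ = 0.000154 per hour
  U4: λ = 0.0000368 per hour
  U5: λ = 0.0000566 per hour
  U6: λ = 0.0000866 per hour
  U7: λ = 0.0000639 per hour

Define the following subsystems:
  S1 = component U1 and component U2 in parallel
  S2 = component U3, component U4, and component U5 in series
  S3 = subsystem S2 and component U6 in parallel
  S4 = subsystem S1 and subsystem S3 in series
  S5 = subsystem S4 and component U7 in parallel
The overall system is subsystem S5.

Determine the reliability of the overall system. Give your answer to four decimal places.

0.9924

R(U1) = exp(−0.000122 × 2000) = 0.783488
R(U2) = exp(−0.00000301 × 2000) = 0.993998
R(U3) = exp(−0.000154 × 2000) = 0.734915
R(U4) = exp(−0.0000368 × 2000) = 0.929043
R(U5) = exp(−0.0000566 × 2000) = 0.892972
R(U6) = exp(−0.0000866 × 2000) = 0.840969
R(U7) = exp(−0.0000639 × 2000) = 0.880029
Parallel (U1 and U2): 1 − (1 − 0.783488)(1 − 0.993998) = 0.998700
Series (U3, U4, and U5): 0.734915 × 0.929043 × 0.892972 = 0.609692
Parallel ([0.609692] and U6): 1 − (1 − 0.609692)(1 − 0.840969) = 0.937929
Series ([0.998700] and [0.937929]): 0.998700 × 0.937929 = 0.936710
Parallel ([0.936710] and U7): 1 − (1 − 0.936710)(1 − 0.880029) = 0.9924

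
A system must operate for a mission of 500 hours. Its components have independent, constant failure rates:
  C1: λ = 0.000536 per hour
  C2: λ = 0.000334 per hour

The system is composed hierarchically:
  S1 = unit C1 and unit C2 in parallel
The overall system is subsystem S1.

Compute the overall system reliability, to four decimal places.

R(C1) = exp(−0.000536 × 500) = 0.764908
R(C2) = exp(−0.000334 × 500) = 0.846200
Parallel (C1 and C2): 1 − (1 − 0.764908)(1 − 0.846200) = 0.9638

0.9638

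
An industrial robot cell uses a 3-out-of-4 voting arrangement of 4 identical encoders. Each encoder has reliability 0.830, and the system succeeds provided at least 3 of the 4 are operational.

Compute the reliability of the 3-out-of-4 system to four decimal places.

R = Σ_{i=3}^{4} C(4,i) p^i (1−p)^{4−i} with p = 0.830
C(4,3)·0.830^3·0.170^1 = 0.388815
C(4,4)·0.830^4·0.170^0 = 0.474583
Sum = 0.8634

0.8634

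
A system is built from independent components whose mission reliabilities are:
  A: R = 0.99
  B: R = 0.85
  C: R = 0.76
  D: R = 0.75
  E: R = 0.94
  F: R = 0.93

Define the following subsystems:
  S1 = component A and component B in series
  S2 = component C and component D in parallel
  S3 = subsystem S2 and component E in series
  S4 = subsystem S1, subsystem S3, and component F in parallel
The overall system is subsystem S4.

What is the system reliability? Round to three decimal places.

0.999

Series (A and B): 0.99000 × 0.85000 = 0.84150
Parallel (C and D): 1 − (1 − 0.76000)(1 − 0.75000) = 0.94000
Series ([0.94000] and E): 0.94000 × 0.94000 = 0.88360
Parallel ([0.84150], [0.88360], and F): 1 − (1 − 0.84150)(1 − 0.88360)(1 − 0.93000) = 0.999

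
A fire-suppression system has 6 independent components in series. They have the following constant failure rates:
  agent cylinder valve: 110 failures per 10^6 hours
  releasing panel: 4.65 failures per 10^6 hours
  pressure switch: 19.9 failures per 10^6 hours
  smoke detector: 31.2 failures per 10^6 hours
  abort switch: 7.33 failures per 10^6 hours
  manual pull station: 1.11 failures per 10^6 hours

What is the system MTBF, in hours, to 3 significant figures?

5740

Series of exponential components: λ_sys = Σ λ_i
λ_sys = 0.000110 + 0.00000465 + 0.0000199 + 0.0000312 + 0.00000733 + 0.00000111 = 1.7419e-04 /h
MTBF = 1 / λ_sys = 5740 h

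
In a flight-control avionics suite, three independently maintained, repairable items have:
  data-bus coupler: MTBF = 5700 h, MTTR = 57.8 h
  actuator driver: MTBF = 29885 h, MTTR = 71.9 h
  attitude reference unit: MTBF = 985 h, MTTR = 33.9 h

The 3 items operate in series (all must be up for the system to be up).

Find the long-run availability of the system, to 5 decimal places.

A(data-bus coupler) = MTBF/(MTBF+MTTR) = 5700/(5700+57.8) = 0.989961
A(actuator driver) = MTBF/(MTBF+MTTR) = 29885/(29885+71.9) = 0.997600
A(attitude reference unit) = MTBF/(MTBF+MTTR) = 985/(985+33.9) = 0.966729
Series availability: 0.989961 × 0.997600 × 0.966729 = 0.95473

0.95473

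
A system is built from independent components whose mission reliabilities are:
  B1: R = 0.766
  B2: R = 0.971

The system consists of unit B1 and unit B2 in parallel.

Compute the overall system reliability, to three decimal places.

0.993

Parallel (B1 and B2): 1 − (1 − 0.76600)(1 − 0.97100) = 0.993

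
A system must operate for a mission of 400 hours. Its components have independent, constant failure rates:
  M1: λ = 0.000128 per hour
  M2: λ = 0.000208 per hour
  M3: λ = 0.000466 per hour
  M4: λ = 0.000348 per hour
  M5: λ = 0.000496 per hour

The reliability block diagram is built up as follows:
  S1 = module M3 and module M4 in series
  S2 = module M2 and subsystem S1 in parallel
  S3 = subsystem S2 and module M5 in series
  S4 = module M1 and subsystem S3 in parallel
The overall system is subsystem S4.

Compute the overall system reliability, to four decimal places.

R(M1) = exp(−0.000128 × 400) = 0.950089
R(M2) = exp(−0.000208 × 400) = 0.920167
R(M3) = exp(−0.000466 × 400) = 0.829942
R(M4) = exp(−0.000348 × 400) = 0.870054
R(M5) = exp(−0.000496 × 400) = 0.820042
Series (M3 and M4): 0.829942 × 0.870054 = 0.722094
Parallel (M2 and [0.722094]): 1 − (1 − 0.920167)(1 − 0.722094) = 0.977814
Series ([0.977814] and M5): 0.977814 × 0.820042 = 0.801849
Parallel (M1 and [0.801849]): 1 − (1 − 0.950089)(1 − 0.801849) = 0.9901

0.9901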